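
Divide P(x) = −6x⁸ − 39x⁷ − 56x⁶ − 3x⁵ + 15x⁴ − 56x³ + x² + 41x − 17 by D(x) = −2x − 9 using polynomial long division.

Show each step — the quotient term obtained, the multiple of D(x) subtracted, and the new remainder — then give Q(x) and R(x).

Step 1: lead(−6x⁸ − 39x⁷ − 56x⁶ − 3x⁵ + 15x⁴ − 56x³ + x² + 41x − 17) ÷ lead(D) = −6x⁸ ÷ −2x = 3x⁷. Subtract (3x⁷)·D = −6x⁸ − 27x⁷. Remainder: −12x⁷ − 56x⁶ − 3x⁵ + 15x⁴ − 56x³ + x² + 41x − 17.
Step 2: lead(−12x⁷ − 56x⁶ − 3x⁵ + 15x⁴ − 56x³ + x² + 41x − 17) ÷ lead(D) = −12x⁷ ÷ −2x = 6x⁶. Subtract (6x⁶)·D = −12x⁷ − 54x⁶. Remainder: −2x⁶ − 3x⁵ + 15x⁴ − 56x³ + x² + 41x − 17.
Step 3: lead(−2x⁶ − 3x⁵ + 15x⁴ − 56x³ + x² + 41x − 17) ÷ lead(D) = −2x⁶ ÷ −2x = x⁵. Subtract (x⁵)·D = −2x⁶ − 9x⁵. Remainder: 6x⁵ + 15x⁴ − 56x³ + x² + 41x − 17.
Step 4: lead(6x⁵ + 15x⁴ − 56x³ + x² + 41x − 17) ÷ lead(D) = 6x⁵ ÷ −2x = −3x⁴. Subtract (−3x⁴)·D = 6x⁵ + 27x⁴. Remainder: −12x⁴ − 56x³ + x² + 41x − 17.
Step 5: lead(−12x⁴ − 56x³ + x² + 41x − 17) ÷ lead(D) = −12x⁴ ÷ −2x = 6x³. Subtract (6x³)·D = −12x⁴ − 54x³. Remainder: −2x³ + x² + 41x − 17.
Step 6: lead(−2x³ + x² + 41x − 17) ÷ lead(D) = −2x³ ÷ −2x = x². Subtract (x²)·D = −2x³ − 9x². Remainder: 10x² + 41x − 17.
Step 7: lead(10x² + 41x − 17) ÷ lead(D) = 10x² ÷ −2x = −5x. Subtract (−5x)·D = 10x² + 45x. Remainder: −4x − 17.
Step 8: lead(−4x − 17) ÷ lead(D) = −4x ÷ −2x = 2. Subtract (2)·D = −4x − 18. Remainder: 1.

Q(x) = 3x⁷ + 6x⁶ + x⁵ − 3x⁴ + 6x³ + x² − 5x + 2; R(x) = 1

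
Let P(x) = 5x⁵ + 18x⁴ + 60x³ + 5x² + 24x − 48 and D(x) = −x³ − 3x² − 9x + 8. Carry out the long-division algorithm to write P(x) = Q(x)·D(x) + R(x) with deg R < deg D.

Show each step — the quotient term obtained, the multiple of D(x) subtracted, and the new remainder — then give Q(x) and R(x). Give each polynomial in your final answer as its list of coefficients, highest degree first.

Q = [-5, -3, -6]; R = [-6, 0]

Step 1: lead(5x⁵ + 18x⁴ + 60x³ + 5x² + 24x − 48) ÷ lead(D) = 5x⁵ ÷ −x³ = −5x². Subtract (−5x²)·D = 5x⁵ + 15x⁴ + 45x³ − 40x². Remainder: 3x⁴ + 15x³ + 45x² + 24x − 48.
Step 2: lead(3x⁴ + 15x³ + 45x² + 24x − 48) ÷ lead(D) = 3x⁴ ÷ −x³ = −3x. Subtract (−3x)·D = 3x⁴ + 9x³ + 27x² − 24x. Remainder: 6x³ + 18x² + 48x − 48.
Step 3: lead(6x³ + 18x² + 48x − 48) ÷ lead(D) = 6x³ ÷ −x³ = −6. Subtract (−6)·D = 6x³ + 18x² + 54x − 48. Remainder: −6x.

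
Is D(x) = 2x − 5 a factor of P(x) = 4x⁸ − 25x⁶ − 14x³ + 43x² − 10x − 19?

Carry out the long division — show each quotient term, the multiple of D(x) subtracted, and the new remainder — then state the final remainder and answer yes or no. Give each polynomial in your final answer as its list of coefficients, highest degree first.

R = [6], so D(x) is not a factor of P(x). no

Step 1: lead(4x⁸ − 25x⁶ − 14x³ + 43x² − 10x − 19) ÷ lead(D) = 4x⁸ ÷ 2x = 2x⁷. Subtract (2x⁷)·D = 4x⁸ − 10x⁷. Remainder: 10x⁷ − 25x⁶ − 14x³ + 43x² − 10x − 19.
Step 2: lead(10x⁷ − 25x⁶ − 14x³ + 43x² − 10x − 19) ÷ lead(D) = 10x⁷ ÷ 2x = 5x⁶. Subtract (5x⁶)·D = 10x⁷ − 25x⁶. Remainder: −14x³ + 43x² − 10x − 19.
Step 3: lead(−14x³ + 43x² − 10x − 19) ÷ lead(D) = −14x³ ÷ 2x = −7x². Subtract (−7x²)·D = −14x³ + 35x². Remainder: 8x² − 10x − 19.
Step 4: lead(8x² − 10x − 19) ÷ lead(D) = 8x² ÷ 2x = 4x. Subtract (4x)·D = 8x² − 20x. Remainder: 10x − 19.
Step 5: lead(10x − 19) ÷ lead(D) = 10x ÷ 2x = 5. Subtract (5)·D = 10x − 25. Remainder: 6.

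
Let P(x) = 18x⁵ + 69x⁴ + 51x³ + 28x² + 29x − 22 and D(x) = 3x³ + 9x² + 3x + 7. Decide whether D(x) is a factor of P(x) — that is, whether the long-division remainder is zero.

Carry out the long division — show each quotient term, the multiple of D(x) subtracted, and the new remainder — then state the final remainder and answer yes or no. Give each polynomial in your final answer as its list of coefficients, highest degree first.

Step 1: lead(18x⁵ + 69x⁴ + 51x³ + 28x² + 29x − 22) ÷ lead(D) = 18x⁵ ÷ 3x³ = 6x². Subtract (6x²)·D = 18x⁵ + 54x⁴ + 18x³ + 42x². Remainder: 15x⁴ + 33x³ − 14x² + 29x − 22.
Step 2: lead(15x⁴ + 33x³ − 14x² + 29x − 22) ÷ lead(D) = 15x⁴ ÷ 3x³ = 5x. Subtract (5x)·D = 15x⁴ + 45x³ + 15x² + 35x. Remainder: −12x³ − 29x² − 6x − 22.
Step 3: lead(−12x³ − 29x² − 6x − 22) ÷ lead(D) = −12x³ ÷ 3x³ = −4. Subtract (−4)·D = −12x³ − 36x² − 12x − 28. Remainder: 7x² + 6x + 6.

R = [7, 6, 6], so D(x) is not a factor of P(x). no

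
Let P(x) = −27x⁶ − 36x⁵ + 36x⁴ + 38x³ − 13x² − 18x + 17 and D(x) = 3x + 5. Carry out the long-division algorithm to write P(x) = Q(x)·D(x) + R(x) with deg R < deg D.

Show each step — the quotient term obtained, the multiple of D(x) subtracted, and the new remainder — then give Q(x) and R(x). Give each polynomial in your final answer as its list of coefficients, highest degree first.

Q = [-9, 3, 7, 1, -6, 4]; R = [-3]

Step 1: lead(−27x⁶ − 36x⁵ + 36x⁴ + 38x³ − 13x² − 18x + 17) ÷ lead(D) = −27x⁶ ÷ 3x = −9x⁵. Subtract (−9x⁵)·D = −27x⁶ − 45x⁵. Remainder: 9x⁵ + 36x⁴ + 38x³ − 13x² − 18x + 17.
Step 2: lead(9x⁵ + 36x⁴ + 38x³ − 13x² − 18x + 17) ÷ lead(D) = 9x⁵ ÷ 3x = 3x⁴. Subtract (3x⁴)·D = 9x⁵ + 15x⁴. Remainder: 21x⁴ + 38x³ − 13x² − 18x + 17.
Step 3: lead(21x⁴ + 38x³ − 13x² − 18x + 17) ÷ lead(D) = 21x⁴ ÷ 3x = 7x³. Subtract (7x³)·D = 21x⁴ + 35x³. Remainder: 3x³ − 13x² − 18x + 17.
Step 4: lead(3x³ − 13x² − 18x + 17) ÷ lead(D) = 3x³ ÷ 3x = x². Subtract (x²)·D = 3x³ + 5x². Remainder: −18x² − 18x + 17.
Step 5: lead(−18x² − 18x + 17) ÷ lead(D) = −18x² ÷ 3x = −6x. Subtract (−6x)·D = −18x² − 30x. Remainder: 12x + 17.
Step 6: lead(12x + 17) ÷ lead(D) = 12x ÷ 3x = 4. Subtract (4)·D = 12x + 20. Remainder: −3.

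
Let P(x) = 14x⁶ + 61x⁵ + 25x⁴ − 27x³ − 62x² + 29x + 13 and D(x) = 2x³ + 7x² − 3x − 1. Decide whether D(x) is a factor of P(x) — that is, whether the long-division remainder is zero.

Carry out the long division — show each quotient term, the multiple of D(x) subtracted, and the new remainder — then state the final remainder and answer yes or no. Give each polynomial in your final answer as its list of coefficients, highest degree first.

Step 1: lead(14x⁶ + 61x⁵ + 25x⁴ − 27x³ − 62x² + 29x + 13) ÷ lead(D) = 14x⁶ ÷ 2x³ = 7x³. Subtract (7x³)·D = 14x⁶ + 49x⁵ − 21x⁴ − 7x³. Remainder: 12x⁵ + 46x⁴ − 20x³ − 62x² + 29x + 13.
Step 2: lead(12x⁵ + 46x⁴ − 20x³ − 62x² + 29x + 13) ÷ lead(D) = 12x⁵ ÷ 2x³ = 6x². Subtract (6x²)·D = 12x⁵ + 42x⁴ − 18x³ − 6x². Remainder: 4x⁴ − 2x³ − 56x² + 29x + 13.
Step 3: lead(4x⁴ − 2x³ − 56x² + 29x + 13) ÷ lead(D) = 4x⁴ ÷ 2x³ = 2x. Subtract (2x)·D = 4x⁴ + 14x³ − 6x² − 2x. Remainder: −16x³ − 50x² + 31x + 13.
Step 4: lead(−16x³ − 50x² + 31x + 13) ÷ lead(D) = −16x³ ÷ 2x³ = −8. Subtract (−8)·D = −16x³ − 56x² + 24x + 8. Remainder: 6x² + 7x + 5.

R = [6, 7, 5], so D(x) is not a factor of P(x). no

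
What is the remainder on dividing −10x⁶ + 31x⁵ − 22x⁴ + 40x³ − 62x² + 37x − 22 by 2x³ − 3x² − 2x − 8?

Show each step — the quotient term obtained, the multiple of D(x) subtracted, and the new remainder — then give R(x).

R(x) = 9x − 6

Step 1: lead(−10x⁶ + 31x⁵ − 22x⁴ + 40x³ − 62x² + 37x − 22) ÷ lead(D) = −10x⁶ ÷ 2x³ = −5x³. Subtract (−5x³)·D = −10x⁶ + 15x⁵ + 10x⁴ + 40x³. Remainder: 16x⁵ − 32x⁴ − 62x² + 37x − 22.
Step 2: lead(16x⁵ − 32x⁴ − 62x² + 37x − 22) ÷ lead(D) = 16x⁵ ÷ 2x³ = 8x². Subtract (8x²)·D = 16x⁵ − 24x⁴ − 16x³ − 64x². Remainder: −8x⁴ + 16x³ + 2x² + 37x − 22.
Step 3: lead(−8x⁴ + 16x³ + 2x² + 37x − 22) ÷ lead(D) = −8x⁴ ÷ 2x³ = −4x. Subtract (−4x)·D = −8x⁴ + 12x³ + 8x² + 32x. Remainder: 4x³ − 6x² + 5x − 22.
Step 4: lead(4x³ − 6x² + 5x − 22) ÷ lead(D) = 4x³ ÷ 2x³ = 2. Subtract (2)·D = 4x³ − 6x² − 4x − 16. Remainder: 9x − 6.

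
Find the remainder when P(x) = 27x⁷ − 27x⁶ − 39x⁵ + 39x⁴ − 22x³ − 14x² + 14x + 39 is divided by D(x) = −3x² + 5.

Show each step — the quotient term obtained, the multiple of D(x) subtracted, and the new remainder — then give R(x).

R(x) = −6x − 1

Step 1: lead(27x⁷ − 27x⁶ − 39x⁵ + 39x⁴ − 22x³ − 14x² + 14x + 39) ÷ lead(D) = 27x⁷ ÷ −3x² = −9x⁵. Subtract (−9x⁵)·D = 27x⁷ − 45x⁵. Remainder: −27x⁶ + 6x⁵ + 39x⁴ − 22x³ − 14x² + 14x + 39.
Step 2: lead(−27x⁶ + 6x⁵ + 39x⁴ − 22x³ − 14x² + 14x + 39) ÷ lead(D) = −27x⁶ ÷ −3x² = 9x⁴. Subtract (9x⁴)·D = −27x⁶ + 45x⁴. Remainder: 6x⁵ − 6x⁴ − 22x³ − 14x² + 14x + 39.
Step 3: lead(6x⁵ − 6x⁴ − 22x³ − 14x² + 14x + 39) ÷ lead(D) = 6x⁵ ÷ −3x² = −2x³. Subtract (−2x³)·D = 6x⁵ − 10x³. Remainder: −6x⁴ − 12x³ − 14x² + 14x + 39.
Step 4: lead(−6x⁴ − 12x³ − 14x² + 14x + 39) ÷ lead(D) = −6x⁴ ÷ −3x² = 2x². Subtract (2x²)·D = −6x⁴ + 10x². Remainder: −12x³ − 24x² + 14x + 39.
Step 5: lead(−12x³ − 24x² + 14x + 39) ÷ lead(D) = −12x³ ÷ −3x² = 4x. Subtract (4x)·D = −12x³ + 20x. Remainder: −24x² − 6x + 39.
Step 6: lead(−24x² − 6x + 39) ÷ lead(D) = −24x² ÷ −3x² = 8. Subtract (8)·D = −24x² + 40. Remainder: −6x − 1.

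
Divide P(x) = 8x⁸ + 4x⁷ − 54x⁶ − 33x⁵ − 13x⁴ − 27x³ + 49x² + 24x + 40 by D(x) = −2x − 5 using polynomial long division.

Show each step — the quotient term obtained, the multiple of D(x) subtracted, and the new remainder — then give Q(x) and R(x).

Step 1: lead(8x⁸ + 4x⁷ − 54x⁶ − 33x⁵ − 13x⁴ − 27x³ + 49x² + 24x + 40) ÷ lead(D) = 8x⁸ ÷ −2x = −4x⁷. Subtract (−4x⁷)·D = 8x⁸ + 20x⁷. Remainder: −16x⁷ − 54x⁶ − 33x⁵ − 13x⁴ − 27x³ + 49x² + 24x + 40.
Step 2: lead(−16x⁷ − 54x⁶ − 33x⁵ − 13x⁴ − 27x³ + 49x² + 24x + 40) ÷ lead(D) = −16x⁷ ÷ −2x = 8x⁶. Subtract (8x⁶)·D = −16x⁷ − 40x⁶. Remainder: −14x⁶ − 33x⁵ − 13x⁴ − 27x³ + 49x² + 24x + 40.
Step 3: lead(−14x⁶ − 33x⁵ − 13x⁴ − 27x³ + 49x² + 24x + 40) ÷ lead(D) = −14x⁶ ÷ −2x = 7x⁵. Subtract (7x⁵)·D = −14x⁶ − 35x⁵. Remainder: 2x⁵ − 13x⁴ − 27x³ + 49x² + 24x + 40.
Step 4: lead(2x⁵ − 13x⁴ − 27x³ + 49x² + 24x + 40) ÷ lead(D) = 2x⁵ ÷ −2x = −x⁴. Subtract (−x⁴)·D = 2x⁵ + 5x⁴. Remainder: −18x⁴ − 27x³ + 49x² + 24x + 40.
Step 5: lead(−18x⁴ − 27x³ + 49x² + 24x + 40) ÷ lead(D) = −18x⁴ ÷ −2x = 9x³. Subtract (9x³)·D = −18x⁴ − 45x³. Remainder: 18x³ + 49x² + 24x + 40.
Step 6: lead(18x³ + 49x² + 24x + 40) ÷ lead(D) = 18x³ ÷ −2x = −9x². Subtract (−9x²)·D = 18x³ + 45x². Remainder: 4x² + 24x + 40.
Step 7: lead(4x² + 24x + 40) ÷ lead(D) = 4x² ÷ −2x = −2x. Subtract (−2x)·D = 4x² + 10x. Remainder: 14x + 40.
Step 8: lead(14x + 40) ÷ lead(D) = 14x ÷ −2x = −7. Subtract (−7)·D = 14x + 35. Remainder: 5.

Q(x) = −4x⁷ + 8x⁶ + 7x⁵ − x⁴ + 9x³ − 9x² − 2x − 7; R(x) = 5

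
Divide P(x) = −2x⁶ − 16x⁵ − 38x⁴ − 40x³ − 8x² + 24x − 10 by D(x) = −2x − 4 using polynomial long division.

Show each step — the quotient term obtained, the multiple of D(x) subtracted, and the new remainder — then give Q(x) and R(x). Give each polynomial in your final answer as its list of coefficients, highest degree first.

Step 1: lead(−2x⁶ − 16x⁵ − 38x⁴ − 40x³ − 8x² + 24x − 10) ÷ lead(D) = −2x⁶ ÷ −2x = x⁵. Subtract (x⁵)·D = −2x⁶ − 4x⁵. Remainder: −12x⁵ − 38x⁴ − 40x³ − 8x² + 24x − 10.
Step 2: lead(−12x⁵ − 38x⁴ − 40x³ − 8x² + 24x − 10) ÷ lead(D) = −12x⁵ ÷ −2x = 6x⁴. Subtract (6x⁴)·D = −12x⁵ − 24x⁴. Remainder: −14x⁴ − 40x³ − 8x² + 24x − 10.
Step 3: lead(−14x⁴ − 40x³ − 8x² + 24x − 10) ÷ lead(D) = −14x⁴ ÷ −2x = 7x³. Subtract (7x³)·D = −14x⁴ − 28x³. Remainder: −12x³ − 8x² + 24x − 10.
Step 4: lead(−12x³ − 8x² + 24x − 10) ÷ lead(D) = −12x³ ÷ −2x = 6x². Subtract (6x²)·D = −12x³ − 24x². Remainder: 16x² + 24x − 10.
Step 5: lead(16x² + 24x − 10) ÷ lead(D) = 16x² ÷ −2x = −8x. Subtract (−8x)·D = 16x² + 32x. Remainder: −8x − 10.
Step 6: lead(−8x − 10) ÷ lead(D) = −8x ÷ −2x = 4. Subtract (4)·D = −8x − 16. Remainder: 6.

Q = [1, 6, 7, 6, -8, 4]; R = [6]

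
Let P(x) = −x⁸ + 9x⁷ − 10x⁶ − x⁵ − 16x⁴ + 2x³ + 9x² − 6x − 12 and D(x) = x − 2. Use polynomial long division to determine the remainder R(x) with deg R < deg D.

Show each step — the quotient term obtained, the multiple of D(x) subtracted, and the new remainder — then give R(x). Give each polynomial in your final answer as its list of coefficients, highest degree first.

R = [-4]

Step 1: lead(−x⁸ + 9x⁷ − 10x⁶ − x⁵ − 16x⁴ + 2x³ + 9x² − 6x − 12) ÷ lead(D) = −x⁸ ÷ x = −x⁷. Subtract (−x⁷)·D = −x⁸ + 2x⁷. Remainder: 7x⁷ − 10x⁶ − x⁵ − 16x⁴ + 2x³ + 9x² − 6x − 12.
Step 2: lead(7x⁷ − 10x⁶ − x⁵ − 16x⁴ + 2x³ + 9x² − 6x − 12) ÷ lead(D) = 7x⁷ ÷ x = 7x⁶. Subtract (7x⁶)·D = 7x⁷ − 14x⁶. Remainder: 4x⁶ − x⁵ − 16x⁴ + 2x³ + 9x² − 6x − 12.
Step 3: lead(4x⁶ − x⁵ − 16x⁴ + 2x³ + 9x² − 6x − 12) ÷ lead(D) = 4x⁶ ÷ x = 4x⁵. Subtract (4x⁵)·D = 4x⁶ − 8x⁵. Remainder: 7x⁵ − 16x⁴ + 2x³ + 9x² − 6x − 12.
Step 4: lead(7x⁵ − 16x⁴ + 2x³ + 9x² − 6x − 12) ÷ lead(D) = 7x⁵ ÷ x = 7x⁴. Subtract (7x⁴)·D = 7x⁵ − 14x⁴. Remainder: −2x⁴ + 2x³ + 9x² − 6x − 12.
Step 5: lead(−2x⁴ + 2x³ + 9x² − 6x − 12) ÷ lead(D) = −2x⁴ ÷ x = −2x³. Subtract (−2x³)·D = −2x⁴ + 4x³. Remainder: −2x³ + 9x² − 6x − 12.
Step 6: lead(−2x³ + 9x² − 6x − 12) ÷ lead(D) = −2x³ ÷ x = −2x². Subtract (−2x²)·D = −2x³ + 4x². Remainder: 5x² − 6x − 12.
Step 7: lead(5x² − 6x − 12) ÷ lead(D) = 5x² ÷ x = 5x. Subtract (5x)·D = 5x² − 10x. Remainder: 4x − 12.
Step 8: lead(4x − 12) ÷ lead(D) = 4x ÷ x = 4. Subtract (4)·D = 4x − 8. Remainder: −4.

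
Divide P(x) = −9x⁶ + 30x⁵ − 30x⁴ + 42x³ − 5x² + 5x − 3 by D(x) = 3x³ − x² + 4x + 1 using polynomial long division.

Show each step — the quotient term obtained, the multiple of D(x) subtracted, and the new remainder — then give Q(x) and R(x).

Q(x) = −3x³ + 9x² − 3x + 2; R(x) = −5

Step 1: lead(−9x⁶ + 30x⁵ − 30x⁴ + 42x³ − 5x² + 5x − 3) ÷ lead(D) = −9x⁶ ÷ 3x³ = −3x³. Subtract (−3x³)·D = −9x⁶ + 3x⁵ − 12x⁴ − 3x³. Remainder: 27x⁵ − 18x⁴ + 45x³ − 5x² + 5x − 3.
Step 2: lead(27x⁵ − 18x⁴ + 45x³ − 5x² + 5x − 3) ÷ lead(D) = 27x⁵ ÷ 3x³ = 9x². Subtract (9x²)·D = 27x⁵ − 9x⁴ + 36x³ + 9x². Remainder: −9x⁴ + 9x³ − 14x² + 5x − 3.
Step 3: lead(−9x⁴ + 9x³ − 14x² + 5x − 3) ÷ lead(D) = −9x⁴ ÷ 3x³ = −3x. Subtract (−3x)·D = −9x⁴ + 3x³ − 12x² − 3x. Remainder: 6x³ − 2x² + 8x − 3.
Step 4: lead(6x³ − 2x² + 8x − 3) ÷ lead(D) = 6x³ ÷ 3x³ = 2. Subtract (2)·D = 6x³ − 2x² + 8x + 2. Remainder: −5.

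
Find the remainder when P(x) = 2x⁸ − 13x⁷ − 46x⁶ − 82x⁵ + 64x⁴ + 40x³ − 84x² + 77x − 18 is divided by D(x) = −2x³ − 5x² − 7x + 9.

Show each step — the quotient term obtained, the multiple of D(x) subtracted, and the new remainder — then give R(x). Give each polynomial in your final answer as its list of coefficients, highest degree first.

R = [0]

Step 1: lead(2x⁸ − 13x⁷ − 46x⁶ − 82x⁵ + 64x⁴ + 40x³ − 84x² + 77x − 18) ÷ lead(D) = 2x⁸ ÷ −2x³ = −x⁵. Subtract (−x⁵)·D = 2x⁸ + 5x⁷ + 7x⁶ − 9x⁵. Remainder: −18x⁷ − 53x⁶ − 73x⁵ + 64x⁴ + 40x³ − 84x² + 77x − 18.
Step 2: lead(−18x⁷ − 53x⁶ − 73x⁵ + 64x⁴ + 40x³ − 84x² + 77x − 18) ÷ lead(D) = −18x⁷ ÷ −2x³ = 9x⁴. Subtract (9x⁴)·D = −18x⁷ − 45x⁶ − 63x⁵ + 81x⁴. Remainder: −8x⁶ − 10x⁵ − 17x⁴ + 40x³ − 84x² + 77x − 18.
Step 3: lead(−8x⁶ − 10x⁵ − 17x⁴ + 40x³ − 84x² + 77x − 18) ÷ lead(D) = −8x⁶ ÷ −2x³ = 4x³. Subtract (4x³)·D = −8x⁶ − 20x⁵ − 28x⁴ + 36x³. Remainder: 10x⁵ + 11x⁴ + 4x³ − 84x² + 77x − 18.
Step 4: lead(10x⁵ + 11x⁴ + 4x³ − 84x² + 77x − 18) ÷ lead(D) = 10x⁵ ÷ −2x³ = −5x². Subtract (−5x²)·D = 10x⁵ + 25x⁴ + 35x³ − 45x². Remainder: −14x⁴ − 31x³ − 39x² + 77x − 18.
Step 5: lead(−14x⁴ − 31x³ − 39x² + 77x − 18) ÷ lead(D) = −14x⁴ ÷ −2x³ = 7x. Subtract (7x)·D = −14x⁴ − 35x³ − 49x² + 63x. Remainder: 4x³ + 10x² + 14x − 18.
Step 6: lead(4x³ + 10x² + 14x − 18) ÷ lead(D) = 4x³ ÷ −2x³ = −2. Subtract (−2)·D = 4x³ + 10x² + 14x − 18. Remainder: 0.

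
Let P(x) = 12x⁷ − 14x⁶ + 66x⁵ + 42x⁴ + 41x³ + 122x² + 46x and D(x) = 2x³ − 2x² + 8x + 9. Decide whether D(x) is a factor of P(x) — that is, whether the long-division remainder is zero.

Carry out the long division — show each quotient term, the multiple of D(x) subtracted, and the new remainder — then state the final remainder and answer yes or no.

R(x) = 9, so D(x) is not a factor of P(x). no

Step 1: lead(12x⁷ − 14x⁶ + 66x⁵ + 42x⁴ + 41x³ + 122x² + 46x) ÷ lead(D) = 12x⁷ ÷ 2x³ = 6x⁴. Subtract (6x⁴)·D = 12x⁷ − 12x⁶ + 48x⁵ + 54x⁴. Remainder: −2x⁶ + 18x⁵ − 12x⁴ + 41x³ + 122x² + 46x.
Step 2: lead(−2x⁶ + 18x⁵ − 12x⁴ + 41x³ + 122x² + 46x) ÷ lead(D) = −2x⁶ ÷ 2x³ = −x³. Subtract (−x³)·D = −2x⁶ + 2x⁵ − 8x⁴ − 9x³. Remainder: 16x⁵ − 4x⁴ + 50x³ + 122x² + 46x.
Step 3: lead(16x⁵ − 4x⁴ + 50x³ + 122x² + 46x) ÷ lead(D) = 16x⁵ ÷ 2x³ = 8x². Subtract (8x²)·D = 16x⁵ − 16x⁴ + 64x³ + 72x². Remainder: 12x⁴ − 14x³ + 50x² + 46x.
Step 4: lead(12x⁴ − 14x³ + 50x² + 46x) ÷ lead(D) = 12x⁴ ÷ 2x³ = 6x. Subtract (6x)·D = 12x⁴ − 12x³ + 48x² + 54x. Remainder: −2x³ + 2x² − 8x.
Step 5: lead(−2x³ + 2x² − 8x) ÷ lead(D) = −2x³ ÷ 2x³ = −1. Subtract (−1)·D = −2x³ + 2x² − 8x − 9. Remainder: 9.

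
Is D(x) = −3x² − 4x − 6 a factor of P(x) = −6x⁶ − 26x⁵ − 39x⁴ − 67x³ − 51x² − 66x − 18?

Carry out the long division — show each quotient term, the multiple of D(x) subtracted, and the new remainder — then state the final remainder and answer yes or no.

R(x) = 0, so D(x) is a factor of P(x). yes

Step 1: lead(−6x⁶ − 26x⁵ − 39x⁴ − 67x³ − 51x² − 66x − 18) ÷ lead(D) = −6x⁶ ÷ −3x² = 2x⁴. Subtract (2x⁴)·D = −6x⁶ − 8x⁵ − 12x⁴. Remainder: −18x⁵ − 27x⁴ − 67x³ − 51x² − 66x − 18.
Step 2: lead(−18x⁵ − 27x⁴ − 67x³ − 51x² − 66x − 18) ÷ lead(D) = −18x⁵ ÷ −3x² = 6x³. Subtract (6x³)·D = −18x⁵ − 24x⁴ − 36x³. Remainder: −3x⁴ − 31x³ − 51x² − 66x − 18.
Step 3: lead(−3x⁴ − 31x³ − 51x² − 66x − 18) ÷ lead(D) = −3x⁴ ÷ −3x² = x². Subtract (x²)·D = −3x⁴ − 4x³ − 6x². Remainder: −27x³ − 45x² − 66x − 18.
Step 4: lead(−27x³ − 45x² − 66x − 18) ÷ lead(D) = −27x³ ÷ −3x² = 9x. Subtract (9x)·D = −27x³ − 36x² − 54x. Remainder: −9x² − 12x − 18.
Step 5: lead(−9x² − 12x − 18) ÷ lead(D) = −9x² ÷ −3x² = 3. Subtract (3)·D = −9x² − 12x − 18. Remainder: 0.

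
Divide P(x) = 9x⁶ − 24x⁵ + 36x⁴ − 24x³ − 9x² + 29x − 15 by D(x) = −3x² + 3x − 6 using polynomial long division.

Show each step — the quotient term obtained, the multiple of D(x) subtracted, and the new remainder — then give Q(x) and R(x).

Q(x) = −3x⁴ + 5x³ − x² − 3x + 2; R(x) = 5x − 3

Step 1: lead(9x⁶ − 24x⁵ + 36x⁴ − 24x³ − 9x² + 29x − 15) ÷ lead(D) = 9x⁶ ÷ −3x² = −3x⁴. Subtract (−3x⁴)·D = 9x⁶ − 9x⁵ + 18x⁴. Remainder: −15x⁵ + 18x⁴ − 24x³ − 9x² + 29x − 15.
Step 2: lead(−15x⁵ + 18x⁴ − 24x³ − 9x² + 29x − 15) ÷ lead(D) = −15x⁵ ÷ −3x² = 5x³. Subtract (5x³)·D = −15x⁵ + 15x⁴ − 30x³. Remainder: 3x⁴ + 6x³ − 9x² + 29x − 15.
Step 3: lead(3x⁴ + 6x³ − 9x² + 29x − 15) ÷ lead(D) = 3x⁴ ÷ −3x² = −x². Subtract (−x²)·D = 3x⁴ − 3x³ + 6x². Remainder: 9x³ − 15x² + 29x − 15.
Step 4: lead(9x³ − 15x² + 29x − 15) ÷ lead(D) = 9x³ ÷ −3x² = −3x. Subtract (−3x)·D = 9x³ − 9x² + 18x. Remainder: −6x² + 11x − 15.
Step 5: lead(−6x² + 11x − 15) ÷ lead(D) = −6x² ÷ −3x² = 2. Subtract (2)·D = −6x² + 6x − 12. Remainder: 5x − 3.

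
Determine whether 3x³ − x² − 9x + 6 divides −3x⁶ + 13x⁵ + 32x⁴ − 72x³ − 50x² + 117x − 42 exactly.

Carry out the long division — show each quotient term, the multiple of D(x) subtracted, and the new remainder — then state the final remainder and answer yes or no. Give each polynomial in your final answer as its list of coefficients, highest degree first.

Step 1: lead(−3x⁶ + 13x⁵ + 32x⁴ − 72x³ − 50x² + 117x − 42) ÷ lead(D) = −3x⁶ ÷ 3x³ = −x³. Subtract (−x³)·D = −3x⁶ + x⁵ + 9x⁴ − 6x³. Remainder: 12x⁵ + 23x⁴ − 66x³ − 50x² + 117x − 42.
Step 2: lead(12x⁵ + 23x⁴ − 66x³ − 50x² + 117x − 42) ÷ lead(D) = 12x⁵ ÷ 3x³ = 4x². Subtract (4x²)·D = 12x⁵ − 4x⁴ − 36x³ + 24x². Remainder: 27x⁴ − 30x³ − 74x² + 117x − 42.
Step 3: lead(27x⁴ − 30x³ − 74x² + 117x − 42) ÷ lead(D) = 27x⁴ ÷ 3x³ = 9x. Subtract (9x)·D = 27x⁴ − 9x³ − 81x² + 54x. Remainder: −21x³ + 7x² + 63x − 42.
Step 4: lead(−21x³ + 7x² + 63x − 42) ÷ lead(D) = −21x³ ÷ 3x³ = −7. Subtract (−7)·D = −21x³ + 7x² + 63x − 42. Remainder: 0.

R = [0], so D(x) is a factor of P(x). yes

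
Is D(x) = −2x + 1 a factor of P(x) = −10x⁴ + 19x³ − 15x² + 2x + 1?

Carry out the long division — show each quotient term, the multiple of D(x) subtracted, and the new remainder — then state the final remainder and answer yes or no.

Step 1: lead(−10x⁴ + 19x³ − 15x² + 2x + 1) ÷ lead(D) = −10x⁴ ÷ −2x = 5x³. Subtract (5x³)·D = −10x⁴ + 5x³. Remainder: 14x³ − 15x² + 2x + 1.
Step 2: lead(14x³ − 15x² + 2x + 1) ÷ lead(D) = 14x³ ÷ −2x = −7x². Subtract (−7x²)·D = 14x³ − 7x². Remainder: −8x² + 2x + 1.
Step 3: lead(−8x² + 2x + 1) ÷ lead(D) = −8x² ÷ −2x = 4x. Subtract (4x)·D = −8x² + 4x. Remainder: −2x + 1.
Step 4: lead(−2x + 1) ÷ lead(D) = −2x ÷ −2x = 1. Subtract (1)·D = −2x + 1. Remainder: 0.

R(x) = 0, so D(x) is a factor of P(x). yes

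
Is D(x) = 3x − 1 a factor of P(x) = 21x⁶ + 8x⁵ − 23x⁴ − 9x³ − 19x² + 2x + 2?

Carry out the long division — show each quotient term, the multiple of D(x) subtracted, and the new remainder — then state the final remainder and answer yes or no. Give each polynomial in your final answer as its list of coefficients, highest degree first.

R = [0], so D(x) is a factor of P(x). yes

Step 1: lead(21x⁶ + 8x⁵ − 23x⁴ − 9x³ − 19x² + 2x + 2) ÷ lead(D) = 21x⁶ ÷ 3x = 7x⁵. Subtract (7x⁵)·D = 21x⁶ − 7x⁵. Remainder: 15x⁵ − 23x⁴ − 9x³ − 19x² + 2x + 2.
Step 2: lead(15x⁵ − 23x⁴ − 9x³ − 19x² + 2x + 2) ÷ lead(D) = 15x⁵ ÷ 3x = 5x⁴. Subtract (5x⁴)·D = 15x⁵ − 5x⁴. Remainder: −18x⁴ − 9x³ − 19x² + 2x + 2.
Step 3: lead(−18x⁴ − 9x³ − 19x² + 2x + 2) ÷ lead(D) = −18x⁴ ÷ 3x = −6x³. Subtract (−6x³)·D = −18x⁴ + 6x³. Remainder: −15x³ − 19x² + 2x + 2.
Step 4: lead(−15x³ − 19x² + 2x + 2) ÷ lead(D) = −15x³ ÷ 3x = −5x². Subtract (−5x²)·D = −15x³ + 5x². Remainder: −24x² + 2x + 2.
Step 5: lead(−24x² + 2x + 2) ÷ lead(D) = −24x² ÷ 3x = −8x. Subtract (−8x)·D = −24x² + 8x. Remainder: −6x + 2.
Step 6: lead(−6x + 2) ÷ lead(D) = −6x ÷ 3x = −2. Subtract (−2)·D = −6x + 2. Remainder: 0.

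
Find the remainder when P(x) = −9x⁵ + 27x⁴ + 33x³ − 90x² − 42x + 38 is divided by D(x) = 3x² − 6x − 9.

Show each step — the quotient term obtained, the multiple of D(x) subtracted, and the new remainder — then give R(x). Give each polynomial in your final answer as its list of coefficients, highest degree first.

R = [-7]

Step 1: lead(−9x⁵ + 27x⁴ + 33x³ − 90x² − 42x + 38) ÷ lead(D) = −9x⁵ ÷ 3x² = −3x³. Subtract (−3x³)·D = −9x⁵ + 18x⁴ + 27x³. Remainder: 9x⁴ + 6x³ − 90x² − 42x + 38.
Step 2: lead(9x⁴ + 6x³ − 90x² − 42x + 38) ÷ lead(D) = 9x⁴ ÷ 3x² = 3x². Subtract (3x²)·D = 9x⁴ − 18x³ − 27x². Remainder: 24x³ − 63x² − 42x + 38.
Step 3: lead(24x³ − 63x² − 42x + 38) ÷ lead(D) = 24x³ ÷ 3x² = 8x. Subtract (8x)·D = 24x³ − 48x² − 72x. Remainder: −15x² + 30x + 38.
Step 4: lead(−15x² + 30x + 38) ÷ lead(D) = −15x² ÷ 3x² = −5. Subtract (−5)·D = −15x² + 30x + 45. Remainder: −7.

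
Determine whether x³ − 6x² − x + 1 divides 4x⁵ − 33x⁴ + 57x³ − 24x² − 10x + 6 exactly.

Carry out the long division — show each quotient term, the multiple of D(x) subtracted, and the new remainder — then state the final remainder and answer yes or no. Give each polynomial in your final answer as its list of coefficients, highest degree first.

Step 1: lead(4x⁵ − 33x⁴ + 57x³ − 24x² − 10x + 6) ÷ lead(D) = 4x⁵ ÷ x³ = 4x². Subtract (4x²)·D = 4x⁵ − 24x⁴ − 4x³ + 4x². Remainder: −9x⁴ + 61x³ − 28x² − 10x + 6.
Step 2: lead(−9x⁴ + 61x³ − 28x² − 10x + 6) ÷ lead(D) = −9x⁴ ÷ x³ = −9x. Subtract (−9x)·D = −9x⁴ + 54x³ + 9x² − 9x. Remainder: 7x³ − 37x² − x + 6.
Step 3: lead(7x³ − 37x² − x + 6) ÷ lead(D) = 7x³ ÷ x³ = 7. Subtract (7)·D = 7x³ − 42x² − 7x + 7. Remainder: 5x² + 6x − 1.

R = [5, 6, -1], so D(x) is not a factor of P(x). no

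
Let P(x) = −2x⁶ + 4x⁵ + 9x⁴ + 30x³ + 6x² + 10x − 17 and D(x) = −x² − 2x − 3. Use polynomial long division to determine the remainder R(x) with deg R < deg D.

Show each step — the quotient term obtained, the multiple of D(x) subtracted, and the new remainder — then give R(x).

Step 1: lead(−2x⁶ + 4x⁵ + 9x⁴ + 30x³ + 6x² + 10x − 17) ÷ lead(D) = −2x⁶ ÷ −x² = 2x⁴. Subtract (2x⁴)·D = −2x⁶ − 4x⁵ − 6x⁴. Remainder: 8x⁵ + 15x⁴ + 30x³ + 6x² + 10x − 17.
Step 2: lead(8x⁵ + 15x⁴ + 30x³ + 6x² + 10x − 17) ÷ lead(D) = 8x⁵ ÷ −x² = −8x³. Subtract (−8x³)·D = 8x⁵ + 16x⁴ + 24x³. Remainder: −x⁴ + 6x³ + 6x² + 10x − 17.
Step 3: lead(−x⁴ + 6x³ + 6x² + 10x − 17) ÷ lead(D) = −x⁴ ÷ −x² = x². Subtract (x²)·D = −x⁴ − 2x³ − 3x². Remainder: 8x³ + 9x² + 10x − 17.
Step 4: lead(8x³ + 9x² + 10x − 17) ÷ lead(D) = 8x³ ÷ −x² = −8x. Subtract (−8x)·D = 8x³ + 16x² + 24x. Remainder: −7x² − 14x − 17.
Step 5: lead(−7x² − 14x − 17) ÷ lead(D) = −7x² ÷ −x² = 7. Subtract (7)·D = −7x² − 14x − 21. Remainder: 4.

R(x) = 4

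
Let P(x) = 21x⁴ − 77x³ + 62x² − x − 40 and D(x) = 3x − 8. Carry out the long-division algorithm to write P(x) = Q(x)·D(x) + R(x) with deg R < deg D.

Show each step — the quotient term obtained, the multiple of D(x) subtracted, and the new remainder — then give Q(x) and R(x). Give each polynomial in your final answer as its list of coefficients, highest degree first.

Q = [7, -7, 2, 5]; R = [0]

Step 1: lead(21x⁴ − 77x³ + 62x² − x − 40) ÷ lead(D) = 21x⁴ ÷ 3x = 7x³. Subtract (7x³)·D = 21x⁴ − 56x³. Remainder: −21x³ + 62x² − x − 40.
Step 2: lead(−21x³ + 62x² − x − 40) ÷ lead(D) = −21x³ ÷ 3x = −7x². Subtract (−7x²)·D = −21x³ + 56x². Remainder: 6x² − x − 40.
Step 3: lead(6x² − x − 40) ÷ lead(D) = 6x² ÷ 3x = 2x. Subtract (2x)·D = 6x² − 16x. Remainder: 15x − 40.
Step 4: lead(15x − 40) ÷ lead(D) = 15x ÷ 3x = 5. Subtract (5)·D = 15x − 40. Remainder: 0.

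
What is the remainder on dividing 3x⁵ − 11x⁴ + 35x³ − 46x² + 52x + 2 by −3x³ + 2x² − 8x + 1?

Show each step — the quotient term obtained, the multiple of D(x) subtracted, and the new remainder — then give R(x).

R(x) = −7x² − 7x + 9

Step 1: lead(3x⁵ − 11x⁴ + 35x³ − 46x² + 52x + 2) ÷ lead(D) = 3x⁵ ÷ −3x³ = −x². Subtract (−x²)·D = 3x⁵ − 2x⁴ + 8x³ − x². Remainder: −9x⁴ + 27x³ − 45x² + 52x + 2.
Step 2: lead(−9x⁴ + 27x³ − 45x² + 52x + 2) ÷ lead(D) = −9x⁴ ÷ −3x³ = 3x. Subtract (3x)·D = −9x⁴ + 6x³ − 24x² + 3x. Remainder: 21x³ − 21x² + 49x + 2.
Step 3: lead(21x³ − 21x² + 49x + 2) ÷ lead(D) = 21x³ ÷ −3x³ = −7. Subtract (−7)·D = 21x³ − 14x² + 56x − 7. Remainder: −7x² − 7x + 9.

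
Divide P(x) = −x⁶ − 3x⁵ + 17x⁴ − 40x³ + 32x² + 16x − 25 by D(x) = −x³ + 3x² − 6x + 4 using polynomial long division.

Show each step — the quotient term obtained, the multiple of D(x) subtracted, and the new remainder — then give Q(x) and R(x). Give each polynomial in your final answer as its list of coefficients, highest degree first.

Q = [1, 6, -5, -7]; R = [-1, -6, 3]

Step 1: lead(−x⁶ − 3x⁵ + 17x⁴ − 40x³ + 32x² + 16x − 25) ÷ lead(D) = −x⁶ ÷ −x³ = x³. Subtract (x³)·D = −x⁶ + 3x⁵ − 6x⁴ + 4x³. Remainder: −6x⁵ + 23x⁴ − 44x³ + 32x² + 16x − 25.
Step 2: lead(−6x⁵ + 23x⁴ − 44x³ + 32x² + 16x − 25) ÷ lead(D) = −6x⁵ ÷ −x³ = 6x². Subtract (6x²)·D = −6x⁵ + 18x⁴ − 36x³ + 24x². Remainder: 5x⁴ − 8x³ + 8x² + 16x − 25.
Step 3: lead(5x⁴ − 8x³ + 8x² + 16x − 25) ÷ lead(D) = 5x⁴ ÷ −x³ = −5x. Subtract (−5x)·D = 5x⁴ − 15x³ + 30x² − 20x. Remainder: 7x³ − 22x² + 36x − 25.
Step 4: lead(7x³ − 22x² + 36x − 25) ÷ lead(D) = 7x³ ÷ −x³ = −7. Subtract (−7)·D = 7x³ − 21x² + 42x − 28. Remainder: −x² − 6x + 3.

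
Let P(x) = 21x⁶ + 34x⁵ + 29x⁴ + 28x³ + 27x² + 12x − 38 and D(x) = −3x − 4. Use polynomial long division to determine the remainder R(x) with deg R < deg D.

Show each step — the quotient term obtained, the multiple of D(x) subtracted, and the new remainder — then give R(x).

R(x) = −6

Step 1: lead(21x⁶ + 34x⁵ + 29x⁴ + 28x³ + 27x² + 12x − 38) ÷ lead(D) = 21x⁶ ÷ −3x = −7x⁵. Subtract (−7x⁵)·D = 21x⁶ + 28x⁵. Remainder: 6x⁵ + 29x⁴ + 28x³ + 27x² + 12x − 38.
Step 2: lead(6x⁵ + 29x⁴ + 28x³ + 27x² + 12x − 38) ÷ lead(D) = 6x⁵ ÷ −3x = −2x⁴. Subtract (−2x⁴)·D = 6x⁵ + 8x⁴. Remainder: 21x⁴ + 28x³ + 27x² + 12x − 38.
Step 3: lead(21x⁴ + 28x³ + 27x² + 12x − 38) ÷ lead(D) = 21x⁴ ÷ −3x = −7x³. Subtract (−7x³)·D = 21x⁴ + 28x³. Remainder: 27x² + 12x − 38.
Step 4: lead(27x² + 12x − 38) ÷ lead(D) = 27x² ÷ −3x = −9x. Subtract (−9x)·D = 27x² + 36x. Remainder: −24x − 38.
Step 5: lead(−24x − 38) ÷ lead(D) = −24x ÷ −3x = 8. Subtract (8)·D = −24x − 32. Remainder: −6.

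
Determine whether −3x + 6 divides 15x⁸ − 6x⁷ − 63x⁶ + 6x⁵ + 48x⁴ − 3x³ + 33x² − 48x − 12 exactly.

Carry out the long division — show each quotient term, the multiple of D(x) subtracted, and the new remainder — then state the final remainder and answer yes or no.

R(x) = 0, so D(x) is a factor of P(x). yes

Step 1: lead(15x⁸ − 6x⁷ − 63x⁶ + 6x⁵ + 48x⁴ − 3x³ + 33x² − 48x − 12) ÷ lead(D) = 15x⁸ ÷ −3x = −5x⁷. Subtract (−5x⁷)·D = 15x⁸ − 30x⁷. Remainder: 24x⁷ − 63x⁶ + 6x⁵ + 48x⁴ − 3x³ + 33x² − 48x − 12.
Step 2: lead(24x⁷ − 63x⁶ + 6x⁵ + 48x⁴ − 3x³ + 33x² − 48x − 12) ÷ lead(D) = 24x⁷ ÷ −3x = −8x⁶. Subtract (−8x⁶)·D = 24x⁷ − 48x⁶. Remainder: −15x⁶ + 6x⁵ + 48x⁴ − 3x³ + 33x² − 48x − 12.
Step 3: lead(−15x⁶ + 6x⁵ + 48x⁴ − 3x³ + 33x² − 48x − 12) ÷ lead(D) = −15x⁶ ÷ −3x = 5x⁵. Subtract (5x⁵)·D = −15x⁶ + 30x⁵. Remainder: −24x⁵ + 48x⁴ − 3x³ + 33x² − 48x − 12.
Step 4: lead(−24x⁵ + 48x⁴ − 3x³ + 33x² − 48x − 12) ÷ lead(D) = −24x⁵ ÷ −3x = 8x⁴. Subtract (8x⁴)·D = −24x⁵ + 48x⁴. Remainder: −3x³ + 33x² − 48x − 12.
Step 5: lead(−3x³ + 33x² − 48x − 12) ÷ lead(D) = −3x³ ÷ −3x = x². Subtract (x²)·D = −3x³ + 6x². Remainder: 27x² − 48x − 12.
Step 6: lead(27x² − 48x − 12) ÷ lead(D) = 27x² ÷ −3x = −9x. Subtract (−9x)·D = 27x² − 54x. Remainder: 6x − 12.
Step 7: lead(6x − 12) ÷ lead(D) = 6x ÷ −3x = −2. Subtract (−2)·D = 6x − 12. Remainder: 0.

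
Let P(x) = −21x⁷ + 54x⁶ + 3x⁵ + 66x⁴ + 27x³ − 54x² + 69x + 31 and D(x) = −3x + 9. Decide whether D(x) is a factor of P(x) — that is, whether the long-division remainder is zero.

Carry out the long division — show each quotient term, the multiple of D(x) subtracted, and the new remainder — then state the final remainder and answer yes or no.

R(x) = −5, so D(x) is not a factor of P(x). no

Step 1: lead(−21x⁷ + 54x⁶ + 3x⁵ + 66x⁴ + 27x³ − 54x² + 69x + 31) ÷ lead(D) = −21x⁷ ÷ −3x = 7x⁶. Subtract (7x⁶)·D = −21x⁷ + 63x⁶. Remainder: −9x⁶ + 3x⁵ + 66x⁴ + 27x³ − 54x² + 69x + 31.
Step 2: lead(−9x⁶ + 3x⁵ + 66x⁴ + 27x³ − 54x² + 69x + 31) ÷ lead(D) = −9x⁶ ÷ −3x = 3x⁵. Subtract (3x⁵)·D = −9x⁶ + 27x⁵. Remainder: −24x⁵ + 66x⁴ + 27x³ − 54x² + 69x + 31.
Step 3: lead(−24x⁵ + 66x⁴ + 27x³ − 54x² + 69x + 31) ÷ lead(D) = −24x⁵ ÷ −3x = 8x⁴. Subtract (8x⁴)·D = −24x⁵ + 72x⁴. Remainder: −6x⁴ + 27x³ − 54x² + 69x + 31.
Step 4: lead(−6x⁴ + 27x³ − 54x² + 69x + 31) ÷ lead(D) = −6x⁴ ÷ −3x = 2x³. Subtract (2x³)·D = −6x⁴ + 18x³. Remainder: 9x³ − 54x² + 69x + 31.
Step 5: lead(9x³ − 54x² + 69x + 31) ÷ lead(D) = 9x³ ÷ −3x = −3x². Subtract (−3x²)·D = 9x³ − 27x². Remainder: −27x² + 69x + 31.
Step 6: lead(−27x² + 69x + 31) ÷ lead(D) = −27x² ÷ −3x = 9x. Subtract (9x)·D = −27x² + 81x. Remainder: −12x + 31.
Step 7: lead(−12x + 31) ÷ lead(D) = −12x ÷ −3x = 4. Subtract (4)·D = −12x + 36. Remainder: −5.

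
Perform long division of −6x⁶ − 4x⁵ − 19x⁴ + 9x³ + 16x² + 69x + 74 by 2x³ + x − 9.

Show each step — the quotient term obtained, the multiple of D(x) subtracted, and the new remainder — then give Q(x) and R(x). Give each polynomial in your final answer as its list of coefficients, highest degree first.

Q = [-3, -2, -8, -8]; R = [6, 5, 2]

Step 1: lead(−6x⁶ − 4x⁵ − 19x⁴ + 9x³ + 16x² + 69x + 74) ÷ lead(D) = −6x⁶ ÷ 2x³ = −3x³. Subtract (−3x³)·D = −6x⁶ − 3x⁴ + 27x³. Remainder: −4x⁵ − 16x⁴ − 18x³ + 16x² + 69x + 74.
Step 2: lead(−4x⁵ − 16x⁴ − 18x³ + 16x² + 69x + 74) ÷ lead(D) = −4x⁵ ÷ 2x³ = −2x². Subtract (−2x²)·D = −4x⁵ − 2x³ + 18x². Remainder: −16x⁴ − 16x³ − 2x² + 69x + 74.
Step 3: lead(−16x⁴ − 16x³ − 2x² + 69x + 74) ÷ lead(D) = −16x⁴ ÷ 2x³ = −8x. Subtract (−8x)·D = −16x⁴ − 8x² + 72x. Remainder: −16x³ + 6x² − 3x + 74.
Step 4: lead(−16x³ + 6x² − 3x + 74) ÷ lead(D) = −16x³ ÷ 2x³ = −8. Subtract (−8)·D = −16x³ − 8x + 72. Remainder: 6x² + 5x + 2.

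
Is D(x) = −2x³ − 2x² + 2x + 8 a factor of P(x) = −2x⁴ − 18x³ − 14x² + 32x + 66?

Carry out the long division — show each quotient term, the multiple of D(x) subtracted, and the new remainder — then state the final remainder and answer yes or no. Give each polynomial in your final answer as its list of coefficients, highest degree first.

R = [8, 2], so D(x) is not a factor of P(x). no

Step 1: lead(−2x⁴ − 18x³ − 14x² + 32x + 66) ÷ lead(D) = −2x⁴ ÷ −2x³ = x. Subtract (x)·D = −2x⁴ − 2x³ + 2x² + 8x. Remainder: −16x³ − 16x² + 24x + 66.
Step 2: lead(−16x³ − 16x² + 24x + 66) ÷ lead(D) = −16x³ ÷ −2x³ = 8. Subtract (8)·D = −16x³ − 16x² + 16x + 64. Remainder: 8x + 2.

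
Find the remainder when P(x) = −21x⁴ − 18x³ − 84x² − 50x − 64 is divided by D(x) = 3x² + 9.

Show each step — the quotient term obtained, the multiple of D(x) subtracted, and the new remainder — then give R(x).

Step 1: lead(−21x⁴ − 18x³ − 84x² − 50x − 64) ÷ lead(D) = −21x⁴ ÷ 3x² = −7x². Subtract (−7x²)·D = −21x⁴ − 63x². Remainder: −18x³ − 21x² − 50x − 64.
Step 2: lead(−18x³ − 21x² − 50x − 64) ÷ lead(D) = −18x³ ÷ 3x² = −6x. Subtract (−6x)·D = −18x³ − 54x. Remainder: −21x² + 4x − 64.
Step 3: lead(−21x² + 4x − 64) ÷ lead(D) = −21x² ÷ 3x² = −7. Subtract (−7)·D = −21x² − 63. Remainder: 4x − 1.

R(x) = 4x − 1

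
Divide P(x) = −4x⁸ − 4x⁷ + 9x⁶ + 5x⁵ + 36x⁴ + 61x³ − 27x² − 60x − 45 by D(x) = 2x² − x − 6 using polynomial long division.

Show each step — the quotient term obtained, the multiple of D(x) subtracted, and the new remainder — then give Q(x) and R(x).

Step 1: lead(−4x⁸ − 4x⁷ + 9x⁶ + 5x⁵ + 36x⁴ + 61x³ − 27x² − 60x − 45) ÷ lead(D) = −4x⁸ ÷ 2x² = −2x⁶. Subtract (−2x⁶)·D = −4x⁸ + 2x⁷ + 12x⁶. Remainder: −6x⁷ − 3x⁶ + 5x⁵ + 36x⁴ + 61x³ − 27x² − 60x − 45.
Step 2: lead(−6x⁷ − 3x⁶ + 5x⁵ + 36x⁴ + 61x³ − 27x² − 60x − 45) ÷ lead(D) = −6x⁷ ÷ 2x² = −3x⁵. Subtract (−3x⁵)·D = −6x⁷ + 3x⁶ + 18x⁵. Remainder: −6x⁶ − 13x⁵ + 36x⁴ + 61x³ − 27x² − 60x − 45.
Step 3: lead(−6x⁶ − 13x⁵ + 36x⁴ + 61x³ − 27x² − 60x − 45) ÷ lead(D) = −6x⁶ ÷ 2x² = −3x⁴. Subtract (−3x⁴)·D = −6x⁶ + 3x⁵ + 18x⁴. Remainder: −16x⁵ + 18x⁴ + 61x³ − 27x² − 60x − 45.
Step 4: lead(−16x⁵ + 18x⁴ + 61x³ − 27x² − 60x − 45) ÷ lead(D) = −16x⁵ ÷ 2x² = −8x³. Subtract (−8x³)·D = −16x⁵ + 8x⁴ + 48x³. Remainder: 10x⁴ + 13x³ − 27x² − 60x − 45.
Step 5: lead(10x⁴ + 13x³ − 27x² − 60x − 45) ÷ lead(D) = 10x⁴ ÷ 2x² = 5x². Subtract (5x²)·D = 10x⁴ − 5x³ − 30x². Remainder: 18x³ + 3x² − 60x − 45.
Step 6: lead(18x³ + 3x² − 60x − 45) ÷ lead(D) = 18x³ ÷ 2x² = 9x. Subtract (9x)·D = 18x³ − 9x² − 54x. Remainder: 12x² − 6x − 45.
Step 7: lead(12x² − 6x − 45) ÷ lead(D) = 12x² ÷ 2x² = 6. Subtract (6)·D = 12x² − 6x − 36. Remainder: −9.

Q(x) = −2x⁶ − 3x⁵ − 3x⁴ − 8x³ + 5x² + 9x + 6; R(x) = −9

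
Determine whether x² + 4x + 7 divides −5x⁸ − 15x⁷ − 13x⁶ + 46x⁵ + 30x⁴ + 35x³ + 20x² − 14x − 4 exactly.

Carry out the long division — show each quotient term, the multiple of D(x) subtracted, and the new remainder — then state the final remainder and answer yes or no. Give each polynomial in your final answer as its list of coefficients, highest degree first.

Step 1: lead(−5x⁸ − 15x⁷ − 13x⁶ + 46x⁵ + 30x⁴ + 35x³ + 20x² − 14x − 4) ÷ lead(D) = −5x⁸ ÷ x² = −5x⁶. Subtract (−5x⁶)·D = −5x⁸ − 20x⁷ − 35x⁶. Remainder: 5x⁷ + 22x⁶ + 46x⁵ + 30x⁴ + 35x³ + 20x² − 14x − 4.
Step 2: lead(5x⁷ + 22x⁶ + 46x⁵ + 30x⁴ + 35x³ + 20x² − 14x − 4) ÷ lead(D) = 5x⁷ ÷ x² = 5x⁵. Subtract (5x⁵)·D = 5x⁷ + 20x⁶ + 35x⁵. Remainder: 2x⁶ + 11x⁵ + 30x⁴ + 35x³ + 20x² − 14x − 4.
Step 3: lead(2x⁶ + 11x⁵ + 30x⁴ + 35x³ + 20x² − 14x − 4) ÷ lead(D) = 2x⁶ ÷ x² = 2x⁴. Subtract (2x⁴)·D = 2x⁶ + 8x⁵ + 14x⁴. Remainder: 3x⁵ + 16x⁴ + 35x³ + 20x² − 14x − 4.
Step 4: lead(3x⁵ + 16x⁴ + 35x³ + 20x² − 14x − 4) ÷ lead(D) = 3x⁵ ÷ x² = 3x³. Subtract (3x³)·D = 3x⁵ + 12x⁴ + 21x³. Remainder: 4x⁴ + 14x³ + 20x² − 14x − 4.
Step 5: lead(4x⁴ + 14x³ + 20x² − 14x − 4) ÷ lead(D) = 4x⁴ ÷ x² = 4x². Subtract (4x²)·D = 4x⁴ + 16x³ + 28x². Remainder: −2x³ − 8x² − 14x − 4.
Step 6: lead(−2x³ − 8x² − 14x − 4) ÷ lead(D) = −2x³ ÷ x² = −2x. Subtract (−2x)·D = −2x³ − 8x² − 14x. Remainder: −4.

R = [-4], so D(x) is not a factor of P(x). no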